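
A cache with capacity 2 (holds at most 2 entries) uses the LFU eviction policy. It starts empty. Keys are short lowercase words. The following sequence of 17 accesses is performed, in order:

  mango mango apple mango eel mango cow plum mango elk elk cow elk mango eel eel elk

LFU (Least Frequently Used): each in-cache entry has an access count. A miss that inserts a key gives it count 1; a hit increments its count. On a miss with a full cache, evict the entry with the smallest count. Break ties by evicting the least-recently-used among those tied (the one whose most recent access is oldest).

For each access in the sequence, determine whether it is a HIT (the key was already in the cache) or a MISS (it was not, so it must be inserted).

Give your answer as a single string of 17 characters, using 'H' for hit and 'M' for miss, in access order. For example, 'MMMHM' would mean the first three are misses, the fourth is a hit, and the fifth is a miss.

LFU simulation (capacity=2):
  1. access mango: MISS. Cache: [mango(c=1)]
  2. access mango: HIT, count now 2. Cache: [mango(c=2)]
  3. access apple: MISS. Cache: [apple(c=1) mango(c=2)]
  4. access mango: HIT, count now 3. Cache: [apple(c=1) mango(c=3)]
  5. access eel: MISS, evict apple(c=1). Cache: [eel(c=1) mango(c=3)]
  6. access mango: HIT, count now 4. Cache: [eel(c=1) mango(c=4)]
  7. access cow: MISS, evict eel(c=1). Cache: [cow(c=1) mango(c=4)]
  8. access plum: MISS, evict cow(c=1). Cache: [plum(c=1) mango(c=4)]
  9. access mango: HIT, count now 5. Cache: [plum(c=1) mango(c=5)]
  10. access elk: MISS, evict plum(c=1). Cache: [elk(c=1) mango(c=5)]
  11. access elk: HIT, count now 2. Cache: [elk(c=2) mango(c=5)]
  12. access cow: MISS, evict elk(c=2). Cache: [cow(c=1) mango(c=5)]
  13. access elk: MISS, evict cow(c=1). Cache: [elk(c=1) mango(c=5)]
  14. access mango: HIT, count now 6. Cache: [elk(c=1) mango(c=6)]
  15. access eel: MISS, evict elk(c=1). Cache: [eel(c=1) mango(c=6)]
  16. access eel: HIT, count now 2. Cache: [eel(c=2) mango(c=6)]
  17. access elk: MISS, evict eel(c=2). Cache: [elk(c=1) mango(c=6)]
Total: 7 hits, 10 misses, 8 evictions

Answer: MHMHMHMMHMHMMHMHM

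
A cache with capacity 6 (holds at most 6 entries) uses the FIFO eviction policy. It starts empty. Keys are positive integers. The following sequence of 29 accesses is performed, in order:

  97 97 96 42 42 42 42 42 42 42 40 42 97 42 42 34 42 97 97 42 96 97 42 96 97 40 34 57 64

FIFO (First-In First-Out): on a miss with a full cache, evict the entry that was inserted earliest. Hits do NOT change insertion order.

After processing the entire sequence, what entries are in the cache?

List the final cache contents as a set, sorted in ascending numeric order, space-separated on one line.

FIFO simulation (capacity=6):
  1. access 97: MISS. Cache (old->new): [97]
  2. access 97: HIT. Cache (old->new): [97]
  3. access 96: MISS. Cache (old->new): [97 96]
  4. access 42: MISS. Cache (old->new): [97 96 42]
  5. access 42: HIT. Cache (old->new): [97 96 42]
  6. access 42: HIT. Cache (old->new): [97 96 42]
  7. access 42: HIT. Cache (old->new): [97 96 42]
  8. access 42: HIT. Cache (old->new): [97 96 42]
  9. access 42: HIT. Cache (old->new): [97 96 42]
  10. access 42: HIT. Cache (old->new): [97 96 42]
  11. access 40: MISS. Cache (old->new): [97 96 42 40]
  12. access 42: HIT. Cache (old->new): [97 96 42 40]
  13. access 97: HIT. Cache (old->new): [97 96 42 40]
  14. access 42: HIT. Cache (old->new): [97 96 42 40]
  15. access 42: HIT. Cache (old->new): [97 96 42 40]
  16. access 34: MISS. Cache (old->new): [97 96 42 40 34]
  17. access 42: HIT. Cache (old->new): [97 96 42 40 34]
  18. access 97: HIT. Cache (old->new): [97 96 42 40 34]
  19. access 97: HIT. Cache (old->new): [97 96 42 40 34]
  20. access 42: HIT. Cache (old->new): [97 96 42 40 34]
  21. access 96: HIT. Cache (old->new): [97 96 42 40 34]
  22. access 97: HIT. Cache (old->new): [97 96 42 40 34]
  23. access 42: HIT. Cache (old->new): [97 96 42 40 34]
  24. access 96: HIT. Cache (old->new): [97 96 42 40 34]
  25. access 97: HIT. Cache (old->new): [97 96 42 40 34]
  26. access 40: HIT. Cache (old->new): [97 96 42 40 34]
  27. access 34: HIT. Cache (old->new): [97 96 42 40 34]
  28. access 57: MISS. Cache (old->new): [97 96 42 40 34 57]
  29. access 64: MISS, evict 97. Cache (old->new): [96 42 40 34 57 64]
Total: 22 hits, 7 misses, 1 evictions

Answer: 34 40 42 57 64 96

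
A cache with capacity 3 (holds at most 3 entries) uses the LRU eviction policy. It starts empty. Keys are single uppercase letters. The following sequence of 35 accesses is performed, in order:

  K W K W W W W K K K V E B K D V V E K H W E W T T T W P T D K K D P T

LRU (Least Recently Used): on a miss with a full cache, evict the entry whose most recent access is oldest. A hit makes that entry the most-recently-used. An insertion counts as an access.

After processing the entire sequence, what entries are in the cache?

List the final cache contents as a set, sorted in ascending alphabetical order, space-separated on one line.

LRU simulation (capacity=3):
  1. access K: MISS. Cache (LRU->MRU): [K]
  2. access W: MISS. Cache (LRU->MRU): [K W]
  3. access K: HIT. Cache (LRU->MRU): [W K]
  4. access W: HIT. Cache (LRU->MRU): [K W]
  5. access W: HIT. Cache (LRU->MRU): [K W]
  6. access W: HIT. Cache (LRU->MRU): [K W]
  7. access W: HIT. Cache (LRU->MRU): [K W]
  8. access K: HIT. Cache (LRU->MRU): [W K]
  9. access K: HIT. Cache (LRU->MRU): [W K]
  10. access K: HIT. Cache (LRU->MRU): [W K]
  11. access V: MISS. Cache (LRU->MRU): [W K V]
  12. access E: MISS, evict W. Cache (LRU->MRU): [K V E]
  13. access B: MISS, evict K. Cache (LRU->MRU): [V E B]
  14. access K: MISS, evict V. Cache (LRU->MRU): [E B K]
  15. access D: MISS, evict E. Cache (LRU->MRU): [B K D]
  16. access V: MISS, evict B. Cache (LRU->MRU): [K D V]
  17. access V: HIT. Cache (LRU->MRU): [K D V]
  18. access E: MISS, evict K. Cache (LRU->MRU): [D V E]
  19. access K: MISS, evict D. Cache (LRU->MRU): [V E K]
  20. access H: MISS, evict V. Cache (LRU->MRU): [E K H]
  21. access W: MISS, evict E. Cache (LRU->MRU): [K H W]
  22. access E: MISS, evict K. Cache (LRU->MRU): [H W E]
  23. access W: HIT. Cache (LRU->MRU): [H E W]
  24. access T: MISS, evict H. Cache (LRU->MRU): [E W T]
  25. access T: HIT. Cache (LRU->MRU): [E W T]
  26. access T: HIT. Cache (LRU->MRU): [E W T]
  27. access W: HIT. Cache (LRU->MRU): [E T W]
  28. access P: MISS, evict E. Cache (LRU->MRU): [T W P]
  29. access T: HIT. Cache (LRU->MRU): [W P T]
  30. access D: MISS, evict W. Cache (LRU->MRU): [P T D]
  31. access K: MISS, evict P. Cache (LRU->MRU): [T D K]
  32. access K: HIT. Cache (LRU->MRU): [T D K]
  33. access D: HIT. Cache (LRU->MRU): [T K D]
  34. access P: MISS, evict T. Cache (LRU->MRU): [K D P]
  35. access T: MISS, evict K. Cache (LRU->MRU): [D P T]
Total: 16 hits, 19 misses, 16 evictions

Answer: D P T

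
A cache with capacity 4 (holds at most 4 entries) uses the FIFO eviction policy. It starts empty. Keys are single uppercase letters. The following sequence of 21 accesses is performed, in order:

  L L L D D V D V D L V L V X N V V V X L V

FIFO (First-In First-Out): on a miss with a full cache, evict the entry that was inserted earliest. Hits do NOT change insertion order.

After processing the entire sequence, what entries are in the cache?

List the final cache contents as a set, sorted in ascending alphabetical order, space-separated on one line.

Answer: L N V X

Derivation:
FIFO simulation (capacity=4):
  1. access L: MISS. Cache (old->new): [L]
  2. access L: HIT. Cache (old->new): [L]
  3. access L: HIT. Cache (old->new): [L]
  4. access D: MISS. Cache (old->new): [L D]
  5. access D: HIT. Cache (old->new): [L D]
  6. access V: MISS. Cache (old->new): [L D V]
  7. access D: HIT. Cache (old->new): [L D V]
  8. access V: HIT. Cache (old->new): [L D V]
  9. access D: HIT. Cache (old->new): [L D V]
  10. access L: HIT. Cache (old->new): [L D V]
  11. access V: HIT. Cache (old->new): [L D V]
  12. access L: HIT. Cache (old->new): [L D V]
  13. access V: HIT. Cache (old->new): [L D V]
  14. access X: MISS. Cache (old->new): [L D V X]
  15. access N: MISS, evict L. Cache (old->new): [D V X N]
  16. access V: HIT. Cache (old->new): [D V X N]
  17. access V: HIT. Cache (old->new): [D V X N]
  18. access V: HIT. Cache (old->new): [D V X N]
  19. access X: HIT. Cache (old->new): [D V X N]
  20. access L: MISS, evict D. Cache (old->new): [V X N L]
  21. access V: HIT. Cache (old->new): [V X N L]
Total: 15 hits, 6 misses, 2 evictions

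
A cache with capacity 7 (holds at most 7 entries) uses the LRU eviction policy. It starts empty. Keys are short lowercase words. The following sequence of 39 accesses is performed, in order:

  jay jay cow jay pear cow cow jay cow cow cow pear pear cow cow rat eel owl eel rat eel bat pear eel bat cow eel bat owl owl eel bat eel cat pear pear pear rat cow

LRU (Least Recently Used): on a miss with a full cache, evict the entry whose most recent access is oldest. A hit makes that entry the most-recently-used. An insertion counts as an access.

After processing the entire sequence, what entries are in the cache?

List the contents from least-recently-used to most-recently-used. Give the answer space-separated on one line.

Answer: owl bat eel cat pear rat cow

Derivation:
LRU simulation (capacity=7):
  1. access jay: MISS. Cache (LRU->MRU): [jay]
  2. access jay: HIT. Cache (LRU->MRU): [jay]
  3. access cow: MISS. Cache (LRU->MRU): [jay cow]
  4. access jay: HIT. Cache (LRU->MRU): [cow jay]
  5. access pear: MISS. Cache (LRU->MRU): [cow jay pear]
  6. access cow: HIT. Cache (LRU->MRU): [jay pear cow]
  7. access cow: HIT. Cache (LRU->MRU): [jay pear cow]
  8. access jay: HIT. Cache (LRU->MRU): [pear cow jay]
  9. access cow: HIT. Cache (LRU->MRU): [pear jay cow]
  10. access cow: HIT. Cache (LRU->MRU): [pear jay cow]
  11. access cow: HIT. Cache (LRU->MRU): [pear jay cow]
  12. access pear: HIT. Cache (LRU->MRU): [jay cow pear]
  13. access pear: HIT. Cache (LRU->MRU): [jay cow pear]
  14. access cow: HIT. Cache (LRU->MRU): [jay pear cow]
  15. access cow: HIT. Cache (LRU->MRU): [jay pear cow]
  16. access rat: MISS. Cache (LRU->MRU): [jay pear cow rat]
  17. access eel: MISS. Cache (LRU->MRU): [jay pear cow rat eel]
  18. access owl: MISS. Cache (LRU->MRU): [jay pear cow rat eel owl]
  19. access eel: HIT. Cache (LRU->MRU): [jay pear cow rat owl eel]
  20. access rat: HIT. Cache (LRU->MRU): [jay pear cow owl eel rat]
  21. access eel: HIT. Cache (LRU->MRU): [jay pear cow owl rat eel]
  22. access bat: MISS. Cache (LRU->MRU): [jay pear cow owl rat eel bat]
  23. access pear: HIT. Cache (LRU->MRU): [jay cow owl rat eel bat pear]
  24. access eel: HIT. Cache (LRU->MRU): [jay cow owl rat bat pear eel]
  25. access bat: HIT. Cache (LRU->MRU): [jay cow owl rat pear eel bat]
  26. access cow: HIT. Cache (LRU->MRU): [jay owl rat pear eel bat cow]
  27. access eel: HIT. Cache (LRU->MRU): [jay owl rat pear bat cow eel]
  28. access bat: HIT. Cache (LRU->MRU): [jay owl rat pear cow eel bat]
  29. access owl: HIT. Cache (LRU->MRU): [jay rat pear cow eel bat owl]
  30. access owl: HIT. Cache (LRU->MRU): [jay rat pear cow eel bat owl]
  31. access eel: HIT. Cache (LRU->MRU): [jay rat pear cow bat owl eel]
  32. access bat: HIT. Cache (LRU->MRU): [jay rat pear cow owl eel bat]
  33. access eel: HIT. Cache (LRU->MRU): [jay rat pear cow owl bat eel]
  34. access cat: MISS, evict jay. Cache (LRU->MRU): [rat pear cow owl bat eel cat]
  35. access pear: HIT. Cache (LRU->MRU): [rat cow owl bat eel cat pear]
  36. access pear: HIT. Cache (LRU->MRU): [rat cow owl bat eel cat pear]
  37. access pear: HIT. Cache (LRU->MRU): [rat cow owl bat eel cat pear]
  38. access rat: HIT. Cache (LRU->MRU): [cow owl bat eel cat pear rat]
  39. access cow: HIT. Cache (LRU->MRU): [owl bat eel cat pear rat cow]
Total: 31 hits, 8 misses, 1 evictions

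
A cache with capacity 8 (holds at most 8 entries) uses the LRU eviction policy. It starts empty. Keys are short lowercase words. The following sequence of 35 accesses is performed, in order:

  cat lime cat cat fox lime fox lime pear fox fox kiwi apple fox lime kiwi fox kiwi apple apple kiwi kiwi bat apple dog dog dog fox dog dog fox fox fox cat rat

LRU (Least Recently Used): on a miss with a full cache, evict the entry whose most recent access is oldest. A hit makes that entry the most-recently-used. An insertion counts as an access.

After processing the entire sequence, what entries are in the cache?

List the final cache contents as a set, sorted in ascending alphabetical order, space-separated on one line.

LRU simulation (capacity=8):
  1. access cat: MISS. Cache (LRU->MRU): [cat]
  2. access lime: MISS. Cache (LRU->MRU): [cat lime]
  3. access cat: HIT. Cache (LRU->MRU): [lime cat]
  4. access cat: HIT. Cache (LRU->MRU): [lime cat]
  5. access fox: MISS. Cache (LRU->MRU): [lime cat fox]
  6. access lime: HIT. Cache (LRU->MRU): [cat fox lime]
  7. access fox: HIT. Cache (LRU->MRU): [cat lime fox]
  8. access lime: HIT. Cache (LRU->MRU): [cat fox lime]
  9. access pear: MISS. Cache (LRU->MRU): [cat fox lime pear]
  10. access fox: HIT. Cache (LRU->MRU): [cat lime pear fox]
  11. access fox: HIT. Cache (LRU->MRU): [cat lime pear fox]
  12. access kiwi: MISS. Cache (LRU->MRU): [cat lime pear fox kiwi]
  13. access apple: MISS. Cache (LRU->MRU): [cat lime pear fox kiwi apple]
  14. access fox: HIT. Cache (LRU->MRU): [cat lime pear kiwi apple fox]
  15. access lime: HIT. Cache (LRU->MRU): [cat pear kiwi apple fox lime]
  16. access kiwi: HIT. Cache (LRU->MRU): [cat pear apple fox lime kiwi]
  17. access fox: HIT. Cache (LRU->MRU): [cat pear apple lime kiwi fox]
  18. access kiwi: HIT. Cache (LRU->MRU): [cat pear apple lime fox kiwi]
  19. access apple: HIT. Cache (LRU->MRU): [cat pear lime fox kiwi apple]
  20. access apple: HIT. Cache (LRU->MRU): [cat pear lime fox kiwi apple]
  21. access kiwi: HIT. Cache (LRU->MRU): [cat pear lime fox apple kiwi]
  22. access kiwi: HIT. Cache (LRU->MRU): [cat pear lime fox apple kiwi]
  23. access bat: MISS. Cache (LRU->MRU): [cat pear lime fox apple kiwi bat]
  24. access apple: HIT. Cache (LRU->MRU): [cat pear lime fox kiwi bat apple]
  25. access dog: MISS. Cache (LRU->MRU): [cat pear lime fox kiwi bat apple dog]
  26. access dog: HIT. Cache (LRU->MRU): [cat pear lime fox kiwi bat apple dog]
  27. access dog: HIT. Cache (LRU->MRU): [cat pear lime fox kiwi bat apple dog]
  28. access fox: HIT. Cache (LRU->MRU): [cat pear lime kiwi bat apple dog fox]
  29. access dog: HIT. Cache (LRU->MRU): [cat pear lime kiwi bat apple fox dog]
  30. access dog: HIT. Cache (LRU->MRU): [cat pear lime kiwi bat apple fox dog]
  31. access fox: HIT. Cache (LRU->MRU): [cat pear lime kiwi bat apple dog fox]
  32. access fox: HIT. Cache (LRU->MRU): [cat pear lime kiwi bat apple dog fox]
  33. access fox: HIT. Cache (LRU->MRU): [cat pear lime kiwi bat apple dog fox]
  34. access cat: HIT. Cache (LRU->MRU): [pear lime kiwi bat apple dog fox cat]
  35. access rat: MISS, evict pear. Cache (LRU->MRU): [lime kiwi bat apple dog fox cat rat]
Total: 26 hits, 9 misses, 1 evictions

Answer: apple bat cat dog fox kiwi lime rat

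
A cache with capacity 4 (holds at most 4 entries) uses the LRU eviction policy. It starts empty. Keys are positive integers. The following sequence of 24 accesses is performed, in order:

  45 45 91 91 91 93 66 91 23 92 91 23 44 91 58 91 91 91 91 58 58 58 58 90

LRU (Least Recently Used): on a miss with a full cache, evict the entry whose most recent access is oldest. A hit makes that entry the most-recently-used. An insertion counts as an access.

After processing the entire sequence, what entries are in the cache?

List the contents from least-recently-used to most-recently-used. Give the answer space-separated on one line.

LRU simulation (capacity=4):
  1. access 45: MISS. Cache (LRU->MRU): [45]
  2. access 45: HIT. Cache (LRU->MRU): [45]
  3. access 91: MISS. Cache (LRU->MRU): [45 91]
  4. access 91: HIT. Cache (LRU->MRU): [45 91]
  5. access 91: HIT. Cache (LRU->MRU): [45 91]
  6. access 93: MISS. Cache (LRU->MRU): [45 91 93]
  7. access 66: MISS. Cache (LRU->MRU): [45 91 93 66]
  8. access 91: HIT. Cache (LRU->MRU): [45 93 66 91]
  9. access 23: MISS, evict 45. Cache (LRU->MRU): [93 66 91 23]
  10. access 92: MISS, evict 93. Cache (LRU->MRU): [66 91 23 92]
  11. access 91: HIT. Cache (LRU->MRU): [66 23 92 91]
  12. access 23: HIT. Cache (LRU->MRU): [66 92 91 23]
  13. access 44: MISS, evict 66. Cache (LRU->MRU): [92 91 23 44]
  14. access 91: HIT. Cache (LRU->MRU): [92 23 44 91]
  15. access 58: MISS, evict 92. Cache (LRU->MRU): [23 44 91 58]
  16. access 91: HIT. Cache (LRU->MRU): [23 44 58 91]
  17. access 91: HIT. Cache (LRU->MRU): [23 44 58 91]
  18. access 91: HIT. Cache (LRU->MRU): [23 44 58 91]
  19. access 91: HIT. Cache (LRU->MRU): [23 44 58 91]
  20. access 58: HIT. Cache (LRU->MRU): [23 44 91 58]
  21. access 58: HIT. Cache (LRU->MRU): [23 44 91 58]
  22. access 58: HIT. Cache (LRU->MRU): [23 44 91 58]
  23. access 58: HIT. Cache (LRU->MRU): [23 44 91 58]
  24. access 90: MISS, evict 23. Cache (LRU->MRU): [44 91 58 90]
Total: 15 hits, 9 misses, 5 evictions

Answer: 44 91 58 90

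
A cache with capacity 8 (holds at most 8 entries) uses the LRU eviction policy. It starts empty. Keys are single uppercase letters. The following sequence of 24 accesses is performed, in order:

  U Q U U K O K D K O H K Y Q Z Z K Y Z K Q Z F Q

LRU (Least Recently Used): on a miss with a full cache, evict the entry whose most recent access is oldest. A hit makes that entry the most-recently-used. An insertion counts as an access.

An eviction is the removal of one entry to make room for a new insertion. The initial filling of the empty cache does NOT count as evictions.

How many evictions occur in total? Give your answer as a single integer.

Answer: 1

Derivation:
LRU simulation (capacity=8):
  1. access U: MISS. Cache (LRU->MRU): [U]
  2. access Q: MISS. Cache (LRU->MRU): [U Q]
  3. access U: HIT. Cache (LRU->MRU): [Q U]
  4. access U: HIT. Cache (LRU->MRU): [Q U]
  5. access K: MISS. Cache (LRU->MRU): [Q U K]
  6. access O: MISS. Cache (LRU->MRU): [Q U K O]
  7. access K: HIT. Cache (LRU->MRU): [Q U O K]
  8. access D: MISS. Cache (LRU->MRU): [Q U O K D]
  9. access K: HIT. Cache (LRU->MRU): [Q U O D K]
  10. access O: HIT. Cache (LRU->MRU): [Q U D K O]
  11. access H: MISS. Cache (LRU->MRU): [Q U D K O H]
  12. access K: HIT. Cache (LRU->MRU): [Q U D O H K]
  13. access Y: MISS. Cache (LRU->MRU): [Q U D O H K Y]
  14. access Q: HIT. Cache (LRU->MRU): [U D O H K Y Q]
  15. access Z: MISS. Cache (LRU->MRU): [U D O H K Y Q Z]
  16. access Z: HIT. Cache (LRU->MRU): [U D O H K Y Q Z]
  17. access K: HIT. Cache (LRU->MRU): [U D O H Y Q Z K]
  18. access Y: HIT. Cache (LRU->MRU): [U D O H Q Z K Y]
  19. access Z: HIT. Cache (LRU->MRU): [U D O H Q K Y Z]
  20. access K: HIT. Cache (LRU->MRU): [U D O H Q Y Z K]
  21. access Q: HIT. Cache (LRU->MRU): [U D O H Y Z K Q]
  22. access Z: HIT. Cache (LRU->MRU): [U D O H Y K Q Z]
  23. access F: MISS, evict U. Cache (LRU->MRU): [D O H Y K Q Z F]
  24. access Q: HIT. Cache (LRU->MRU): [D O H Y K Z F Q]
Total: 15 hits, 9 misses, 1 evictions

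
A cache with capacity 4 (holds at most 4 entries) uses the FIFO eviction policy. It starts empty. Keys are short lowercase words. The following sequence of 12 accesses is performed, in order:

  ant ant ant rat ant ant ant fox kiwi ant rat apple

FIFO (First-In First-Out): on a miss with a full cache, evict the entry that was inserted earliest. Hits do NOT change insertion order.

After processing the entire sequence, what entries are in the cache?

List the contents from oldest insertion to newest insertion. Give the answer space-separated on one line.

FIFO simulation (capacity=4):
  1. access ant: MISS. Cache (old->new): [ant]
  2. access ant: HIT. Cache (old->new): [ant]
  3. access ant: HIT. Cache (old->new): [ant]
  4. access rat: MISS. Cache (old->new): [ant rat]
  5. access ant: HIT. Cache (old->new): [ant rat]
  6. access ant: HIT. Cache (old->new): [ant rat]
  7. access ant: HIT. Cache (old->new): [ant rat]
  8. access fox: MISS. Cache (old->new): [ant rat fox]
  9. access kiwi: MISS. Cache (old->new): [ant rat fox kiwi]
  10. access ant: HIT. Cache (old->new): [ant rat fox kiwi]
  11. access rat: HIT. Cache (old->new): [ant rat fox kiwi]
  12. access apple: MISS, evict ant. Cache (old->new): [rat fox kiwi apple]
Total: 7 hits, 5 misses, 1 evictions

Answer: rat fox kiwi apple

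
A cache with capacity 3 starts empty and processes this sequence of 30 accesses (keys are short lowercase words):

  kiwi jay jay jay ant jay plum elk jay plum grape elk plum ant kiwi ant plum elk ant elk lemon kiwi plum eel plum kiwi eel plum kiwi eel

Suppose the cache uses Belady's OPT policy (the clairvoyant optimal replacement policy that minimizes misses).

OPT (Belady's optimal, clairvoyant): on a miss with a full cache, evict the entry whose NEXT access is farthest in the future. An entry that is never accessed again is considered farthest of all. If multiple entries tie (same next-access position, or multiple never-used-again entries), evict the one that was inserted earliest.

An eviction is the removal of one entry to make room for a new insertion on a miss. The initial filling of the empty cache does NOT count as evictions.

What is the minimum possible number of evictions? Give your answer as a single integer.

Answer: 9

Derivation:
OPT (Belady) simulation (capacity=3):
  1. access kiwi: MISS. Cache: [kiwi]
  2. access jay: MISS. Cache: [kiwi jay]
  3. access jay: HIT. Next use of jay: step 4. Cache: [kiwi jay]
  4. access jay: HIT. Next use of jay: step 6. Cache: [kiwi jay]
  5. access ant: MISS. Cache: [kiwi jay ant]
  6. access jay: HIT. Next use of jay: step 9. Cache: [kiwi jay ant]
  7. access plum: MISS, evict kiwi (next use: step 15). Cache: [jay ant plum]
  8. access elk: MISS, evict ant (next use: step 14). Cache: [jay plum elk]
  9. access jay: HIT. Next use of jay: never. Cache: [jay plum elk]
  10. access plum: HIT. Next use of plum: step 13. Cache: [jay plum elk]
  11. access grape: MISS, evict jay (next use: never). Cache: [plum elk grape]
  12. access elk: HIT. Next use of elk: step 18. Cache: [plum elk grape]
  13. access plum: HIT. Next use of plum: step 17. Cache: [plum elk grape]
  14. access ant: MISS, evict grape (next use: never). Cache: [plum elk ant]
  15. access kiwi: MISS, evict elk (next use: step 18). Cache: [plum ant kiwi]
  16. access ant: HIT. Next use of ant: step 19. Cache: [plum ant kiwi]
  17. access plum: HIT. Next use of plum: step 23. Cache: [plum ant kiwi]
  18. access elk: MISS, evict plum (next use: step 23). Cache: [ant kiwi elk]
  19. access ant: HIT. Next use of ant: never. Cache: [ant kiwi elk]
  20. access elk: HIT. Next use of elk: never. Cache: [ant kiwi elk]
  21. access lemon: MISS, evict ant (next use: never). Cache: [kiwi elk lemon]
  22. access kiwi: HIT. Next use of kiwi: step 26. Cache: [kiwi elk lemon]
  23. access plum: MISS, evict elk (next use: never). Cache: [kiwi lemon plum]
  24. access eel: MISS, evict lemon (next use: never). Cache: [kiwi plum eel]
  25. access plum: HIT. Next use of plum: step 28. Cache: [kiwi plum eel]
  26. access kiwi: HIT. Next use of kiwi: step 29. Cache: [kiwi plum eel]
  27. access eel: HIT. Next use of eel: step 30. Cache: [kiwi plum eel]
  28. access plum: HIT. Next use of plum: never. Cache: [kiwi plum eel]
  29. access kiwi: HIT. Next use of kiwi: never. Cache: [kiwi plum eel]
  30. access eel: HIT. Next use of eel: never. Cache: [kiwi plum eel]
Total: 18 hits, 12 misses, 9 evictions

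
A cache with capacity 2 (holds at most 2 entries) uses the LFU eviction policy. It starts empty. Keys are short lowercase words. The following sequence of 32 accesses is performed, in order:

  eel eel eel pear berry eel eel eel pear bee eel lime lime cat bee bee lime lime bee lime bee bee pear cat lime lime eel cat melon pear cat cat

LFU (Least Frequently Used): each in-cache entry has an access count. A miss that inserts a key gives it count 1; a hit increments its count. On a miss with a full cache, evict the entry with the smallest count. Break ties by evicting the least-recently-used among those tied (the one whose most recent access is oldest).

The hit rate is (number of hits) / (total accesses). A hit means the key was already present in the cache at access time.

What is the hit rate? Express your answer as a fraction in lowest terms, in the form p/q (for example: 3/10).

Answer: 13/32

Derivation:
LFU simulation (capacity=2):
  1. access eel: MISS. Cache: [eel(c=1)]
  2. access eel: HIT, count now 2. Cache: [eel(c=2)]
  3. access eel: HIT, count now 3. Cache: [eel(c=3)]
  4. access pear: MISS. Cache: [pear(c=1) eel(c=3)]
  5. access berry: MISS, evict pear(c=1). Cache: [berry(c=1) eel(c=3)]
  6. access eel: HIT, count now 4. Cache: [berry(c=1) eel(c=4)]
  7. access eel: HIT, count now 5. Cache: [berry(c=1) eel(c=5)]
  8. access eel: HIT, count now 6. Cache: [berry(c=1) eel(c=6)]
  9. access pear: MISS, evict berry(c=1). Cache: [pear(c=1) eel(c=6)]
  10. access bee: MISS, evict pear(c=1). Cache: [bee(c=1) eel(c=6)]
  11. access eel: HIT, count now 7. Cache: [bee(c=1) eel(c=7)]
  12. access lime: MISS, evict bee(c=1). Cache: [lime(c=1) eel(c=7)]
  13. access lime: HIT, count now 2. Cache: [lime(c=2) eel(c=7)]
  14. access cat: MISS, evict lime(c=2). Cache: [cat(c=1) eel(c=7)]
  15. access bee: MISS, evict cat(c=1). Cache: [bee(c=1) eel(c=7)]
  16. access bee: HIT, count now 2. Cache: [bee(c=2) eel(c=7)]
  17. access lime: MISS, evict bee(c=2). Cache: [lime(c=1) eel(c=7)]
  18. access lime: HIT, count now 2. Cache: [lime(c=2) eel(c=7)]
  19. access bee: MISS, evict lime(c=2). Cache: [bee(c=1) eel(c=7)]
  20. access lime: MISS, evict bee(c=1). Cache: [lime(c=1) eel(c=7)]
  21. access bee: MISS, evict lime(c=1). Cache: [bee(c=1) eel(c=7)]
  22. access bee: HIT, count now 2. Cache: [bee(c=2) eel(c=7)]
  23. access pear: MISS, evict bee(c=2). Cache: [pear(c=1) eel(c=7)]
  24. access cat: MISS, evict pear(c=1). Cache: [cat(c=1) eel(c=7)]
  25. access lime: MISS, evict cat(c=1). Cache: [lime(c=1) eel(c=7)]
  26. access lime: HIT, count now 2. Cache: [lime(c=2) eel(c=7)]
  27. access eel: HIT, count now 8. Cache: [lime(c=2) eel(c=8)]
  28. access cat: MISS, evict lime(c=2). Cache: [cat(c=1) eel(c=8)]
  29. access melon: MISS, evict cat(c=1). Cache: [melon(c=1) eel(c=8)]
  30. access pear: MISS, evict melon(c=1). Cache: [pear(c=1) eel(c=8)]
  31. access cat: MISS, evict pear(c=1). Cache: [cat(c=1) eel(c=8)]
  32. access cat: HIT, count now 2. Cache: [cat(c=2) eel(c=8)]
Total: 13 hits, 19 misses, 17 evictions

Hit rate = 13/32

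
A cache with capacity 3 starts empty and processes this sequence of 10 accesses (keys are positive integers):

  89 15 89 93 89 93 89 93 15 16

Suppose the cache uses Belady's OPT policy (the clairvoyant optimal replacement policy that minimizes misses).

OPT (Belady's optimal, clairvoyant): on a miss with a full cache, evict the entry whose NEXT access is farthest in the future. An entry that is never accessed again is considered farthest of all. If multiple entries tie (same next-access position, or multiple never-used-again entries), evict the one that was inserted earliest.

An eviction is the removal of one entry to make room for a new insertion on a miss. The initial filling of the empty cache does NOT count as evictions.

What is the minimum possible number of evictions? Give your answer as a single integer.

OPT (Belady) simulation (capacity=3):
  1. access 89: MISS. Cache: [89]
  2. access 15: MISS. Cache: [89 15]
  3. access 89: HIT. Next use of 89: step 5. Cache: [89 15]
  4. access 93: MISS. Cache: [89 15 93]
  5. access 89: HIT. Next use of 89: step 7. Cache: [89 15 93]
  6. access 93: HIT. Next use of 93: step 8. Cache: [89 15 93]
  7. access 89: HIT. Next use of 89: never. Cache: [89 15 93]
  8. access 93: HIT. Next use of 93: never. Cache: [89 15 93]
  9. access 15: HIT. Next use of 15: never. Cache: [89 15 93]
  10. access 16: MISS, evict 89 (next use: never). Cache: [15 93 16]
Total: 6 hits, 4 misses, 1 evictions

Answer: 1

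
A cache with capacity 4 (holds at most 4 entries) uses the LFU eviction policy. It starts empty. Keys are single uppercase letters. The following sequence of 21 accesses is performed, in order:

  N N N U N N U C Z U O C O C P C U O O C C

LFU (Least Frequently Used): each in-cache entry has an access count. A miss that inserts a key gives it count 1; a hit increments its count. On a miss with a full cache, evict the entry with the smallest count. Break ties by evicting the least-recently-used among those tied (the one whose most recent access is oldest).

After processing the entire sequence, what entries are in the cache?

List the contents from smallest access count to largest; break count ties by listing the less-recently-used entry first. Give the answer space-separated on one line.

LFU simulation (capacity=4):
  1. access N: MISS. Cache: [N(c=1)]
  2. access N: HIT, count now 2. Cache: [N(c=2)]
  3. access N: HIT, count now 3. Cache: [N(c=3)]
  4. access U: MISS. Cache: [U(c=1) N(c=3)]
  5. access N: HIT, count now 4. Cache: [U(c=1) N(c=4)]
  6. access N: HIT, count now 5. Cache: [U(c=1) N(c=5)]
  7. access U: HIT, count now 2. Cache: [U(c=2) N(c=5)]
  8. access C: MISS. Cache: [C(c=1) U(c=2) N(c=5)]
  9. access Z: MISS. Cache: [C(c=1) Z(c=1) U(c=2) N(c=5)]
  10. access U: HIT, count now 3. Cache: [C(c=1) Z(c=1) U(c=3) N(c=5)]
  11. access O: MISS, evict C(c=1). Cache: [Z(c=1) O(c=1) U(c=3) N(c=5)]
  12. access C: MISS, evict Z(c=1). Cache: [O(c=1) C(c=1) U(c=3) N(c=5)]
  13. access O: HIT, count now 2. Cache: [C(c=1) O(c=2) U(c=3) N(c=5)]
  14. access C: HIT, count now 2. Cache: [O(c=2) C(c=2) U(c=3) N(c=5)]
  15. access P: MISS, evict O(c=2). Cache: [P(c=1) C(c=2) U(c=3) N(c=5)]
  16. access C: HIT, count now 3. Cache: [P(c=1) U(c=3) C(c=3) N(c=5)]
  17. access U: HIT, count now 4. Cache: [P(c=1) C(c=3) U(c=4) N(c=5)]
  18. access O: MISS, evict P(c=1). Cache: [O(c=1) C(c=3) U(c=4) N(c=5)]
  19. access O: HIT, count now 2. Cache: [O(c=2) C(c=3) U(c=4) N(c=5)]
  20. access C: HIT, count now 4. Cache: [O(c=2) U(c=4) C(c=4) N(c=5)]
  21. access C: HIT, count now 5. Cache: [O(c=2) U(c=4) N(c=5) C(c=5)]
Total: 13 hits, 8 misses, 4 evictions

Answer: O U N C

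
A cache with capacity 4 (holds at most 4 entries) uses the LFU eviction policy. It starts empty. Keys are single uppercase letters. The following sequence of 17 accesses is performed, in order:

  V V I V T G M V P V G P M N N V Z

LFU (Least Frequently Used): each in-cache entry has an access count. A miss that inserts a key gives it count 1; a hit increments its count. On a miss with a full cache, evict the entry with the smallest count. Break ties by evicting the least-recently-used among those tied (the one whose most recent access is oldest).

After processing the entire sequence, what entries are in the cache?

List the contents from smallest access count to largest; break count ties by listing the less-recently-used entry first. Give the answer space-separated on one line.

LFU simulation (capacity=4):
  1. access V: MISS. Cache: [V(c=1)]
  2. access V: HIT, count now 2. Cache: [V(c=2)]
  3. access I: MISS. Cache: [I(c=1) V(c=2)]
  4. access V: HIT, count now 3. Cache: [I(c=1) V(c=3)]
  5. access T: MISS. Cache: [I(c=1) T(c=1) V(c=3)]
  6. access G: MISS. Cache: [I(c=1) T(c=1) G(c=1) V(c=3)]
  7. access M: MISS, evict I(c=1). Cache: [T(c=1) G(c=1) M(c=1) V(c=3)]
  8. access V: HIT, count now 4. Cache: [T(c=1) G(c=1) M(c=1) V(c=4)]
  9. access P: MISS, evict T(c=1). Cache: [G(c=1) M(c=1) P(c=1) V(c=4)]
  10. access V: HIT, count now 5. Cache: [G(c=1) M(c=1) P(c=1) V(c=5)]
  11. access G: HIT, count now 2. Cache: [M(c=1) P(c=1) G(c=2) V(c=5)]
  12. access P: HIT, count now 2. Cache: [M(c=1) G(c=2) P(c=2) V(c=5)]
  13. access M: HIT, count now 2. Cache: [G(c=2) P(c=2) M(c=2) V(c=5)]
  14. access N: MISS, evict G(c=2). Cache: [N(c=1) P(c=2) M(c=2) V(c=5)]
  15. access N: HIT, count now 2. Cache: [P(c=2) M(c=2) N(c=2) V(c=5)]
  16. access V: HIT, count now 6. Cache: [P(c=2) M(c=2) N(c=2) V(c=6)]
  17. access Z: MISS, evict P(c=2). Cache: [Z(c=1) M(c=2) N(c=2) V(c=6)]
Total: 9 hits, 8 misses, 4 evictions

Answer: Z M N V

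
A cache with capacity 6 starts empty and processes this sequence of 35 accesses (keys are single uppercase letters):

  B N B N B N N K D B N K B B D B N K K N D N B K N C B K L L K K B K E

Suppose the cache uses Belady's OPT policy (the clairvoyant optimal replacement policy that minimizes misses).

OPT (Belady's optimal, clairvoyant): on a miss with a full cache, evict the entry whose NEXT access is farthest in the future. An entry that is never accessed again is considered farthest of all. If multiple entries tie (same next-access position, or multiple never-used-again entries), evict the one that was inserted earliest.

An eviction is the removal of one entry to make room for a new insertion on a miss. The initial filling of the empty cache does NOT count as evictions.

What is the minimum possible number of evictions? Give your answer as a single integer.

OPT (Belady) simulation (capacity=6):
  1. access B: MISS. Cache: [B]
  2. access N: MISS. Cache: [B N]
  3. access B: HIT. Next use of B: step 5. Cache: [B N]
  4. access N: HIT. Next use of N: step 6. Cache: [B N]
  5. access B: HIT. Next use of B: step 10. Cache: [B N]
  6. access N: HIT. Next use of N: step 7. Cache: [B N]
  7. access N: HIT. Next use of N: step 11. Cache: [B N]
  8. access K: MISS. Cache: [B N K]
  9. access D: MISS. Cache: [B N K D]
  10. access B: HIT. Next use of B: step 13. Cache: [B N K D]
  11. access N: HIT. Next use of N: step 17. Cache: [B N K D]
  12. access K: HIT. Next use of K: step 18. Cache: [B N K D]
  13. access B: HIT. Next use of B: step 14. Cache: [B N K D]
  14. access B: HIT. Next use of B: step 16. Cache: [B N K D]
  15. access D: HIT. Next use of D: step 21. Cache: [B N K D]
  16. access B: HIT. Next use of B: step 23. Cache: [B N K D]
  17. access N: HIT. Next use of N: step 20. Cache: [B N K D]
  18. access K: HIT. Next use of K: step 19. Cache: [B N K D]
  19. access K: HIT. Next use of K: step 24. Cache: [B N K D]
  20. access N: HIT. Next use of N: step 22. Cache: [B N K D]
  21. access D: HIT. Next use of D: never. Cache: [B N K D]
  22. access N: HIT. Next use of N: step 25. Cache: [B N K D]
  23. access B: HIT. Next use of B: step 27. Cache: [B N K D]
  24. access K: HIT. Next use of K: step 28. Cache: [B N K D]
  25. access N: HIT. Next use of N: never. Cache: [B N K D]
  26. access C: MISS. Cache: [B N K D C]
  27. access B: HIT. Next use of B: step 33. Cache: [B N K D C]
  28. access K: HIT. Next use of K: step 31. Cache: [B N K D C]
  29. access L: MISS. Cache: [B N K D C L]
  30. access L: HIT. Next use of L: never. Cache: [B N K D C L]
  31. access K: HIT. Next use of K: step 32. Cache: [B N K D C L]
  32. access K: HIT. Next use of K: step 34. Cache: [B N K D C L]
  33. access B: HIT. Next use of B: never. Cache: [B N K D C L]
  34. access K: HIT. Next use of K: never. Cache: [B N K D C L]
  35. access E: MISS, evict B (next use: never). Cache: [N K D C L E]
Total: 28 hits, 7 misses, 1 evictions

Answer: 1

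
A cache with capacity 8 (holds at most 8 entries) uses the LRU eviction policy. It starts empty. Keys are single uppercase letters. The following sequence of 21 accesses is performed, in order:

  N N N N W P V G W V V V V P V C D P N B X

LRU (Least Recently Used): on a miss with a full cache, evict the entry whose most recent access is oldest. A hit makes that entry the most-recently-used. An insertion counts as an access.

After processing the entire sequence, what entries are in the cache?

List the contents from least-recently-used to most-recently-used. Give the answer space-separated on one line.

LRU simulation (capacity=8):
  1. access N: MISS. Cache (LRU->MRU): [N]
  2. access N: HIT. Cache (LRU->MRU): [N]
  3. access N: HIT. Cache (LRU->MRU): [N]
  4. access N: HIT. Cache (LRU->MRU): [N]
  5. access W: MISS. Cache (LRU->MRU): [N W]
  6. access P: MISS. Cache (LRU->MRU): [N W P]
  7. access V: MISS. Cache (LRU->MRU): [N W P V]
  8. access G: MISS. Cache (LRU->MRU): [N W P V G]
  9. access W: HIT. Cache (LRU->MRU): [N P V G W]
  10. access V: HIT. Cache (LRU->MRU): [N P G W V]
  11. access V: HIT. Cache (LRU->MRU): [N P G W V]
  12. access V: HIT. Cache (LRU->MRU): [N P G W V]
  13. access V: HIT. Cache (LRU->MRU): [N P G W V]
  14. access P: HIT. Cache (LRU->MRU): [N G W V P]
  15. access V: HIT. Cache (LRU->MRU): [N G W P V]
  16. access C: MISS. Cache (LRU->MRU): [N G W P V C]
  17. access D: MISS. Cache (LRU->MRU): [N G W P V C D]
  18. access P: HIT. Cache (LRU->MRU): [N G W V C D P]
  19. access N: HIT. Cache (LRU->MRU): [G W V C D P N]
  20. access B: MISS. Cache (LRU->MRU): [G W V C D P N B]
  21. access X: MISS, evict G. Cache (LRU->MRU): [W V C D P N B X]
Total: 12 hits, 9 misses, 1 evictions

Answer: W V C D P N B X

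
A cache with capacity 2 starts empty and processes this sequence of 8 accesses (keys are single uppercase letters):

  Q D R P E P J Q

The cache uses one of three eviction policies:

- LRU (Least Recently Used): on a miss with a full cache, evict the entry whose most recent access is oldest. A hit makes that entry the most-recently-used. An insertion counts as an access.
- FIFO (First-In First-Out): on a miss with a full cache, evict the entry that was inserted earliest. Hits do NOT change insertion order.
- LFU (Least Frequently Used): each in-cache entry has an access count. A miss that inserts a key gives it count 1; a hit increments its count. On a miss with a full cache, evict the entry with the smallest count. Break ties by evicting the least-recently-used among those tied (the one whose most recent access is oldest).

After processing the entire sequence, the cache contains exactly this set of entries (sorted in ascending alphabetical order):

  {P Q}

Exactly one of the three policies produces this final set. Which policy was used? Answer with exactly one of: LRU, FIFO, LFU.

Answer: LFU

Derivation:
Simulating under each policy and comparing final sets:
  LRU: final set = {J Q} -> differs
  FIFO: final set = {J Q} -> differs
  LFU: final set = {P Q} -> MATCHES target
Only LFU produces the target set.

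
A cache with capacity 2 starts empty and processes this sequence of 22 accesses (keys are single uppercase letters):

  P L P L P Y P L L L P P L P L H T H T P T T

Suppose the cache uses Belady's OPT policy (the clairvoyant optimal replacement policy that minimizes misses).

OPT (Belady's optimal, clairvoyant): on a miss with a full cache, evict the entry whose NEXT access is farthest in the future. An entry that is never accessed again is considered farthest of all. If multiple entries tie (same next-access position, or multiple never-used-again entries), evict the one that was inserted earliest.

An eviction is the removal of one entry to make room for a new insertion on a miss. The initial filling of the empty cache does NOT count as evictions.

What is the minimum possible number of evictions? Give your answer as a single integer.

Answer: 5

Derivation:
OPT (Belady) simulation (capacity=2):
  1. access P: MISS. Cache: [P]
  2. access L: MISS. Cache: [P L]
  3. access P: HIT. Next use of P: step 5. Cache: [P L]
  4. access L: HIT. Next use of L: step 8. Cache: [P L]
  5. access P: HIT. Next use of P: step 7. Cache: [P L]
  6. access Y: MISS, evict L (next use: step 8). Cache: [P Y]
  7. access P: HIT. Next use of P: step 11. Cache: [P Y]
  8. access L: MISS, evict Y (next use: never). Cache: [P L]
  9. access L: HIT. Next use of L: step 10. Cache: [P L]
  10. access L: HIT. Next use of L: step 13. Cache: [P L]
  11. access P: HIT. Next use of P: step 12. Cache: [P L]
  12. access P: HIT. Next use of P: step 14. Cache: [P L]
  13. access L: HIT. Next use of L: step 15. Cache: [P L]
  14. access P: HIT. Next use of P: step 20. Cache: [P L]
  15. access L: HIT. Next use of L: never. Cache: [P L]
  16. access H: MISS, evict L (next use: never). Cache: [P H]
  17. access T: MISS, evict P (next use: step 20). Cache: [H T]
  18. access H: HIT. Next use of H: never. Cache: [H T]
  19. access T: HIT. Next use of T: step 21. Cache: [H T]
  20. access P: MISS, evict H (next use: never). Cache: [T P]
  21. access T: HIT. Next use of T: step 22. Cache: [T P]
  22. access T: HIT. Next use of T: never. Cache: [T P]
Total: 15 hits, 7 misses, 5 evictions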